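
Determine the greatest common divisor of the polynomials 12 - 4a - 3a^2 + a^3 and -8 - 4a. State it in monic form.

Apply the Euclidean algorithm:
  a^3 - 3a^2 - 4a + 12 = (-(1/4)a^2 + (5/4)a - 3/2)(-4a - 8) + (0)
Last nonzero remainder: -4a - 8. Dividing through by -4 gives the monic gcd a + 2.

2 + a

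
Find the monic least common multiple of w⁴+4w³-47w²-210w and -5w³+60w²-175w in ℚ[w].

w⁵-w⁴-67w³+25w²+1050w

Euclidean algorithm in ℚ[w]:
  w⁴+4w³-47w²-210w = (-(1/5)w-16/5)(-5w³+60w²-175w) + (110w²-770w)
  -5w³+60w²-175w = (-(1/22)w+5/22)(110w²-770w) + (0)
Last nonzero remainder: 110w²-770w. Dividing through by 110 gives the monic gcd w²-7w.
Then lcm(f, g) = f·g / gcd(f, g); expanding and making the result monic gives the answer.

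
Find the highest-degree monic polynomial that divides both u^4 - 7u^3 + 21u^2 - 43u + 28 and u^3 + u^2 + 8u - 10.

u - 1

Euclidean algorithm in ℚ[u]:
  u^4 - 7u^3 + 21u^2 - 43u + 28 = (u - 8)(u^3 + u^2 + 8u - 10) + (21u^2 + 31u - 52)
  u^3 + u^2 + 8u - 10 = ((1/21)u - 10/441)(21u^2 + 31u - 52) + ((4930/441)u - 4930/441)
  21u^2 + 31u - 52 = ((9261/4930)u + 11466/2465)((4930/441)u - 4930/441) + (0)
Last nonzero remainder: (4930/441)u - 4930/441. Dividing through by 4930/441 gives the monic gcd u - 1.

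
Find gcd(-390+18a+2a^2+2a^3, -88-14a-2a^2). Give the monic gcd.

1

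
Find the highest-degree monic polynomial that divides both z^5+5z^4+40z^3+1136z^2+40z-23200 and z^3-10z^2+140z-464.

z^3-10z^2+140z-464

By polynomial division,
  z^5+5z^4+40z^3+1136z^2+40z-23200 = (z^2+15z+50)(z^3-10z^2+140z-464) + (0)
The last nonzero remainder z^3-10z^2+140z-464 is already monic.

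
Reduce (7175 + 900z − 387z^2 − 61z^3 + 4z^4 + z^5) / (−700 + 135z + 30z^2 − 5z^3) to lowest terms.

(205 + 14z − 6z^2 − z^3)/(−20 + 5z)

Apply the Euclidean algorithm:
  z^5 + 4z^4 − 61z^3 − 387z^2 + 900z + 7175 = (−(1/5)z^2 − 2z − 26/5)(−5z^3 + 30z^2 + 135z − 700) + (−101z^2 + 202z + 3535)
  −5z^3 + 30z^2 + 135z − 700 = ((5/101)z − 20/101)(−101z^2 + 202z + 3535) + (0)
Last nonzero remainder: −101z^2 + 202z + 3535. Dividing through by −101 gives the monic gcd z^2 − 2z − 35.
Cancel z^2 − 2z − 35 from numerator and denominator to get the reduced form.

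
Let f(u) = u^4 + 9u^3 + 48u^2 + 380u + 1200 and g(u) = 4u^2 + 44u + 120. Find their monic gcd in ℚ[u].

u^2 + 11u + 30

Repeated division with remainder:
  u^4 + 9u^3 + 48u^2 + 380u + 1200 = ((1/4)u^2 - (1/2)u + 10)(4u^2 + 44u + 120) + (0)
Last nonzero remainder: 4u^2 + 44u + 120. Dividing through by 4 gives the monic gcd u^2 + 11u + 30.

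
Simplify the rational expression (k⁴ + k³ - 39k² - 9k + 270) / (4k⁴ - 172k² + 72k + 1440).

(k - 3)/(4k - 16)

By polynomial division,
  k⁴ + k³ - 39k² - 9k + 270 = (1/4)(4k⁴ - 172k² + 72k + 1440) + (k³ + 4k² - 27k - 90)
  4k⁴ - 172k² + 72k + 1440 = (4k - 16)(k³ + 4k² - 27k - 90) + (0)
The last nonzero remainder k³ + 4k² - 27k - 90 is already monic.
Cancel k³ + 4k² - 27k - 90 from numerator and denominator to get the reduced form.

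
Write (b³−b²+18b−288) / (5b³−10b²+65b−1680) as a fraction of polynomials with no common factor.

(b−6)/(5b−35)

Euclidean algorithm in ℚ[b]:
  b³−b²+18b−288 = (1/5)(5b³−10b²+65b−1680) + (b²+5b+48)
  5b³−10b²+65b−1680 = (5b−35)(b²+5b+48) + (0)
The last nonzero remainder b²+5b+48 is already monic.
Cancel b²+5b+48 from numerator and denominator to get the reduced form.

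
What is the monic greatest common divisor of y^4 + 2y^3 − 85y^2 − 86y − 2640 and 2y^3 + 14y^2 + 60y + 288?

Repeated division with remainder:
  y^4 + 2y^3 − 85y^2 − 86y − 2640 = ((1/2)y − 5/2)(2y^3 + 14y^2 + 60y + 288) + (−80y^2 − 80y − 1920)
  2y^3 + 14y^2 + 60y + 288 = (−(1/40)y − 3/20)(−80y^2 − 80y − 1920) + (0)
Last nonzero remainder: −80y^2 − 80y − 1920. Dividing through by −80 gives the monic gcd y^2 + y + 24.

y^2 + y + 24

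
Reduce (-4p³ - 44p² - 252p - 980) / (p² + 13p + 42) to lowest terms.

Repeated division with remainder:
  -4p³ - 44p² - 252p - 980 = (-4p + 8)(p² + 13p + 42) + (-188p - 1316)
  p² + 13p + 42 = (-(1/188)p - 3/94)(-188p - 1316) + (0)
Last nonzero remainder: -188p - 1316. Dividing through by -188 gives the monic gcd p + 7.
Cancel p + 7 from numerator and denominator to get the reduced form.

(-4p² - 16p - 140)/(p + 6)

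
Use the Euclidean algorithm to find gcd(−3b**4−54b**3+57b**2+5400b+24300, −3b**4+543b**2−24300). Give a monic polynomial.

b**3+9b**2−100b−900

By polynomial division,
  −3b**4−54b**3+57b**2+5400b+24300 = (−3b**4+543b**2−24300) + (−54b**3−486b**2+5400b+48600)
  −3b**4+543b**2−24300 = ((1/18)b−1/2)(−54b**3−486b**2+5400b+48600) + (0)
Last nonzero remainder: −54b**3−486b**2+5400b+48600. Dividing through by −54 gives the monic gcd b**3+9b**2−100b−900.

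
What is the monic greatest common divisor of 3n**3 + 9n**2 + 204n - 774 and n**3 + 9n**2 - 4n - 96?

Euclidean algorithm in ℚ[n]:
  3n**3 + 9n**2 + 204n - 774 = (3)(n**3 + 9n**2 - 4n - 96) + (-18n**2 + 216n - 486)
  n**3 + 9n**2 - 4n - 96 = (-(1/18)n - 7/6)(-18n**2 + 216n - 486) + (221n - 663)
  -18n**2 + 216n - 486 = (-(18/221)n + 162/221)(221n - 663) + (0)
Last nonzero remainder: 221n - 663. Dividing through by 221 gives the monic gcd n - 3.

n - 3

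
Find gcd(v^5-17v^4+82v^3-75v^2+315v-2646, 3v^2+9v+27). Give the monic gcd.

v^2+3v+9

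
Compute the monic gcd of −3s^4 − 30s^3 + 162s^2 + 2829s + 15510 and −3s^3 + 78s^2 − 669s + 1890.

Apply the Euclidean algorithm:
  −3s^4 − 30s^3 + 162s^2 + 2829s + 15510 = (s + 36)(−3s^3 + 78s^2 − 669s + 1890) + (−1977s^2 + 25023s − 52530)
  −3s^3 + 78s^2 − 669s + 1890 = ((1/659)s − 8793/434281)(−1977s^2 + 25023s − 52530) + (−(35889480/434281)s + 358894800/434281)
  −1977s^2 + 25023s − 52530 = ((286191179/11963160)s − 760426031/11963160)(−(35889480/434281)s + 358894800/434281) + (0)
Last nonzero remainder: −(35889480/434281)s + 358894800/434281. Dividing through by −35889480/434281 gives the monic gcd s − 10.

s − 10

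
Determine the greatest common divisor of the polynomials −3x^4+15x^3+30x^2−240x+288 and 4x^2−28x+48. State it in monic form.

Euclidean algorithm in ℚ[x]:
  −3x^4+15x^3+30x^2−240x+288 = (−(3/4)x^2−(3/2)x+6)(4x^2−28x+48) + (0)
Last nonzero remainder: 4x^2−28x+48. Dividing through by 4 gives the monic gcd x^2−7x+12.

x^2−7x+12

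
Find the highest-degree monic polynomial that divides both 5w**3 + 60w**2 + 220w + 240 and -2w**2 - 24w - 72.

w + 6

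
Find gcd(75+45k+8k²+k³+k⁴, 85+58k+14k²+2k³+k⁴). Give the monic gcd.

5+4k+k²

Apply the Euclidean algorithm:
  k⁴+k³+8k²+45k+75 = (k⁴+2k³+14k²+58k+85) + (-k³-6k²-13k-10)
  k⁴+2k³+14k²+58k+85 = (-k+4)(-k³-6k²-13k-10) + (25k²+100k+125)
  -k³-6k²-13k-10 = (-(1/25)k-2/25)(25k²+100k+125) + (0)
Last nonzero remainder: 25k²+100k+125. Dividing through by 25 gives the monic gcd k²+4k+5.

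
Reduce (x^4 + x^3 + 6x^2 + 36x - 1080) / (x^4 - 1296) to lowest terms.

(x - 5)/(x - 6)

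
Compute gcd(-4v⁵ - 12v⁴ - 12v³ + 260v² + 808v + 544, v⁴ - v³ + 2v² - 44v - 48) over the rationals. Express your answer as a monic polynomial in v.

v² - 3v - 4

Repeated division with remainder:
  -4v⁵ - 12v⁴ - 12v³ + 260v² + 808v + 544 = (-4v - 16)(v⁴ - v³ + 2v² - 44v - 48) + (-20v³ + 116v² - 88v - 224)
  v⁴ - v³ + 2v² - 44v - 48 = (-(1/20)v - 6/25)(-20v³ + 116v² - 88v - 224) + ((636/25)v² - (1908/25)v - 2544/25)
  -20v³ + 116v² - 88v - 224 = (-(125/159)v + 350/159)((636/25)v² - (1908/25)v - 2544/25) + (0)
Last nonzero remainder: (636/25)v² - (1908/25)v - 2544/25. Dividing through by 636/25 gives the monic gcd v² - 3v - 4.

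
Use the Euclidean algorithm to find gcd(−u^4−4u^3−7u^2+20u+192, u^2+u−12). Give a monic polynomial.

Apply the Euclidean algorithm:
  −u^4−4u^3−7u^2+20u+192 = (−u^2−3u−16)(u^2+u−12) + (0)
The last nonzero remainder u^2+u−12 is already monic.

u^2+u−12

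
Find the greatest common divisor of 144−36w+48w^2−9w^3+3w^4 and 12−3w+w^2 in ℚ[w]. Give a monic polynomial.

12−3w+w^2

Apply the Euclidean algorithm:
  3w^4−9w^3+48w^2−36w+144 = (3w^2+12)(w^2−3w+12) + (0)
The last nonzero remainder w^2−3w+12 is already monic.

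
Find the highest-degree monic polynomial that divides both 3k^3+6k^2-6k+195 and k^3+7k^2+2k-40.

Apply the Euclidean algorithm:
  3k^3+6k^2-6k+195 = (3)(k^3+7k^2+2k-40) + (-15k^2-12k+315)
  k^3+7k^2+2k-40 = (-(1/15)k-31/75)(-15k^2-12k+315) + ((451/25)k+451/5)
  -15k^2-12k+315 = (-(375/451)k+1575/451)((451/25)k+451/5) + (0)
Last nonzero remainder: (451/25)k+451/5. Dividing through by 451/25 gives the monic gcd k+5.

k+5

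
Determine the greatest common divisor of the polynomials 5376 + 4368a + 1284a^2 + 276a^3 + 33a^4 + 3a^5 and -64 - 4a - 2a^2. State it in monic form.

32 + 2a + a^2

Repeated division with remainder:
  3a^5 + 33a^4 + 276a^3 + 1284a^2 + 4368a + 5376 = (-(3/2)a^3 - (27/2)a^2 - 63a - 84)(-2a^2 - 4a - 64) + (0)
Last nonzero remainder: -2a^2 - 4a - 64. Dividing through by -2 gives the monic gcd a^2 + 2a + 32.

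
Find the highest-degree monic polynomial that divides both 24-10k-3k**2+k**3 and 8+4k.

1

Apply the Euclidean algorithm:
  k**3-3k**2-10k+24 = ((1/4)k**2-(5/4)k)(4k+8) + (24)
  4k+8 = ((1/6)k+1/3)(24) + (0)
The last nonzero remainder is the constant 24, so the polynomials are coprime and gcd = 1.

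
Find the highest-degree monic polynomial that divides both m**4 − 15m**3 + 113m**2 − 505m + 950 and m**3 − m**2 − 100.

Repeated division with remainder:
  m**4 − 15m**3 + 113m**2 − 505m + 950 = (m − 14)(m**3 − m**2 − 100) + (99m**2 − 405m − 450)
  m**3 − m**2 − 100 = ((1/99)m + 34/1089)(99m**2 − 405m − 450) + ((2080/121)m − 10400/121)
  99m**2 − 405m − 450 = ((11979/2080)m + 1089/208)((2080/121)m − 10400/121) + (0)
Last nonzero remainder: (2080/121)m − 10400/121. Dividing through by 2080/121 gives the monic gcd m − 5.

m − 5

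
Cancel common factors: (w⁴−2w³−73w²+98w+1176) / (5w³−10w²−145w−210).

(w³+5w²−38w−168)/(5w²+25w+30)

Repeated division with remainder:
  w⁴−2w³−73w²+98w+1176 = ((1/5)w)(5w³−10w²−145w−210) + (−44w²+140w+1176)
  5w³−10w²−145w−210 = (−(5/44)w−65/484)(−44w²+140w+1176) + ((900/121)w−6300/121)
  −44w²+140w+1176 = (−(1331/225)w−1694/75)((900/121)w−6300/121) + (0)
Last nonzero remainder: (900/121)w−6300/121. Dividing through by 900/121 gives the monic gcd w−7.
Cancel w−7 from numerator and denominator to get the reduced form.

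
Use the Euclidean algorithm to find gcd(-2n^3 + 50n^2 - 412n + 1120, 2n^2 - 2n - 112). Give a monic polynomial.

n - 8

Repeated division with remainder:
  -2n^3 + 50n^2 - 412n + 1120 = (-n + 24)(2n^2 - 2n - 112) + (-476n + 3808)
  2n^2 - 2n - 112 = (-(1/238)n - 1/34)(-476n + 3808) + (0)
Last nonzero remainder: -476n + 3808. Dividing through by -476 gives the monic gcd n - 8.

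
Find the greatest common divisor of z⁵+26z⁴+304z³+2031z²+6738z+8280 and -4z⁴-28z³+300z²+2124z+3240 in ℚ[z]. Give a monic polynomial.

z²+13z+30

Apply the Euclidean algorithm:
  z⁵+26z⁴+304z³+2031z²+6738z+8280 = (-(1/4)z-19/4)(-4z⁴-28z³+300z²+2124z+3240) + (246z³+3987z²+17637z+23670)
  -4z⁴-28z³+300z²+2124z+3240 = (-(2/123)z+755/5043)(246z³+3987z²+17637z+23670) + (-(17017/1681)z²-(221221/1681)z-510510/1681)
  246z³+3987z²+17637z+23670 = (-(413526/17017)z-1326309/17017)(-(17017/1681)z²-(221221/1681)z-510510/1681) + (0)
Last nonzero remainder: -(17017/1681)z²-(221221/1681)z-510510/1681. Dividing through by -17017/1681 gives the monic gcd z²+13z+30.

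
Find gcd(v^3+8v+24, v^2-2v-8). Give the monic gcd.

By polynomial division,
  v^3+8v+24 = (v+2)(v^2-2v-8) + (20v+40)
  v^2-2v-8 = ((1/20)v-1/5)(20v+40) + (0)
Last nonzero remainder: 20v+40. Dividing through by 20 gives the monic gcd v+2.

v+2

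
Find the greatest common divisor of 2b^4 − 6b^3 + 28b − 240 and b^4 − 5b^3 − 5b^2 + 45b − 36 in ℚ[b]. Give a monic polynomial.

b^2 − b − 12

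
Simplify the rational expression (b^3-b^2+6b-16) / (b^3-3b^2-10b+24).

Repeated division with remainder:
  b^3-b^2+6b-16 = (b^3-3b^2-10b+24) + (2b^2+16b-40)
  b^3-3b^2-10b+24 = ((1/2)b-11/2)(2b^2+16b-40) + (98b-196)
  2b^2+16b-40 = ((1/49)b+10/49)(98b-196) + (0)
Last nonzero remainder: 98b-196. Dividing through by 98 gives the monic gcd b-2.
Cancel b-2 from numerator and denominator to get the reduced form.

(b^2+b+8)/(b^2-b-12)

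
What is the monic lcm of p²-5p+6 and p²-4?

p³-3p²-4p+12

By polynomial division,
  p²-5p+6 = (p²-4) + (-5p+10)
  p²-4 = (-(1/5)p-2/5)(-5p+10) + (0)
Last nonzero remainder: -5p+10. Dividing through by -5 gives the monic gcd p-2.
Then lcm(f, g) = f·g / gcd(f, g); expanding and making the result monic gives the answer.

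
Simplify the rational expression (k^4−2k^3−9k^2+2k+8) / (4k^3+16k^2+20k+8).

(k^2−5k+4)/(4k+4)

Euclidean algorithm in ℚ[k]:
  k^4−2k^3−9k^2+2k+8 = ((1/4)k−3/2)(4k^3+16k^2+20k+8) + (10k^2+30k+20)
  4k^3+16k^2+20k+8 = ((2/5)k+2/5)(10k^2+30k+20) + (0)
Last nonzero remainder: 10k^2+30k+20. Dividing through by 10 gives the monic gcd k^2+3k+2.
Cancel k^2+3k+2 from numerator and denominator to get the reduced form.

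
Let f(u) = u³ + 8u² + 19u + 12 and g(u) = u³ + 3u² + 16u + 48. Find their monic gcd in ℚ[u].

Apply the Euclidean algorithm:
  u³ + 8u² + 19u + 12 = (u³ + 3u² + 16u + 48) + (5u² + 3u - 36)
  u³ + 3u² + 16u + 48 = ((1/5)u + 12/25)(5u² + 3u - 36) + ((544/25)u + 1632/25)
  5u² + 3u - 36 = ((125/544)u - 75/136)((544/25)u + 1632/25) + (0)
Last nonzero remainder: (544/25)u + 1632/25. Dividing through by 544/25 gives the monic gcd u + 3.

u + 3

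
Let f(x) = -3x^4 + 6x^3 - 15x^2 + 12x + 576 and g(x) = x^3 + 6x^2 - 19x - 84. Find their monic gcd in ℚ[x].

x^2 - x - 12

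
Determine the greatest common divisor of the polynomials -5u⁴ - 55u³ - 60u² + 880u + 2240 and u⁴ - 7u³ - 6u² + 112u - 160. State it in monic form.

u² - 16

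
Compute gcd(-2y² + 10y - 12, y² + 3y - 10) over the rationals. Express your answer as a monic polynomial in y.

By polynomial division,
  -2y² + 10y - 12 = (-2)(y² + 3y - 10) + (16y - 32)
  y² + 3y - 10 = ((1/16)y + 5/16)(16y - 32) + (0)
Last nonzero remainder: 16y - 32. Dividing through by 16 gives the monic gcd y - 2.

y - 2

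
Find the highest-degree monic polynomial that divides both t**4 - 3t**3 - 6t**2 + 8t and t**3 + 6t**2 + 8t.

Euclidean algorithm in ℚ[t]:
  t**4 - 3t**3 - 6t**2 + 8t = (t - 9)(t**3 + 6t**2 + 8t) + (40t**2 + 80t)
  t**3 + 6t**2 + 8t = ((1/40)t + 1/10)(40t**2 + 80t) + (0)
Last nonzero remainder: 40t**2 + 80t. Dividing through by 40 gives the monic gcd t**2 + 2t.

t**2 + 2t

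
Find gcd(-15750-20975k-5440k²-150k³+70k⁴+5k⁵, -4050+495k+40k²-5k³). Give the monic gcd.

Euclidean algorithm in ℚ[k]:
  5k⁵+70k⁴-150k³-5440k²-20975k-15750 = (-k²-22k-245)(-5k³+40k²+495k-4050) + (11200k²+11200k-1008000)
  -5k³+40k²+495k-4050 = (-(1/2240)k+9/2240)(11200k²+11200k-1008000) + (0)
Last nonzero remainder: 11200k²+11200k-1008000. Dividing through by 11200 gives the monic gcd k²+k-90.

-90+k+k²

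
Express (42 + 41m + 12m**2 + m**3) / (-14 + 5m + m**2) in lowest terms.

(6 + 5m + m**2)/(-2 + m)

Repeated division with remainder:
  m**3 + 12m**2 + 41m + 42 = (m + 7)(m**2 + 5m - 14) + (20m + 140)
  m**2 + 5m - 14 = ((1/20)m - 1/10)(20m + 140) + (0)
Last nonzero remainder: 20m + 140. Dividing through by 20 gives the monic gcd m + 7.
Cancel m + 7 from numerator and denominator to get the reduced form.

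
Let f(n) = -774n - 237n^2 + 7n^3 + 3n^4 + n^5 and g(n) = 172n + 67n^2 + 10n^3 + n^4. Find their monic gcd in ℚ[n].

By polynomial division,
  n^5 + 3n^4 + 7n^3 - 237n^2 - 774n = (n - 7)(n^4 + 10n^3 + 67n^2 + 172n) + (10n^3 + 60n^2 + 430n)
  n^4 + 10n^3 + 67n^2 + 172n = ((1/10)n + 2/5)(10n^3 + 60n^2 + 430n) + (0)
Last nonzero remainder: 10n^3 + 60n^2 + 430n. Dividing through by 10 gives the monic gcd n^3 + 6n^2 + 43n.

43n + 6n^2 + n^3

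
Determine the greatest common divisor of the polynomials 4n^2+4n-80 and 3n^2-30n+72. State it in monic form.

n-4

Repeated division with remainder:
  4n^2+4n-80 = (4/3)(3n^2-30n+72) + (44n-176)
  3n^2-30n+72 = ((3/44)n-9/22)(44n-176) + (0)
Last nonzero remainder: 44n-176. Dividing through by 44 gives the monic gcd n-4.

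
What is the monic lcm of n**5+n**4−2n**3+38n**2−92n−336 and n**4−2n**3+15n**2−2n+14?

Repeated division with remainder:
  n**5+n**4−2n**3+38n**2−92n−336 = (n+3)(n**4−2n**3+15n**2−2n+14) + (−11n**3−5n**2−100n−378)
  n**4−2n**3+15n**2−2n+14 = (−(1/11)n+27/121)(−11n**3−5n**2−100n−378) + ((850/121)n**2−(1700/121)n+11900/121)
  −11n**3−5n**2−100n−378 = (−(1331/850)n−3267/850)((850/121)n**2−(1700/121)n+11900/121) + (0)
Last nonzero remainder: (850/121)n**2−(1700/121)n+11900/121. Dividing through by 850/121 gives the monic gcd n**2−2n+14.
Then lcm(f, g) = f·g / gcd(f, g); expanding and making the result monic gives the answer.

n**7+n**6−n**5+39n**4−94n**3−298n**2−92n−336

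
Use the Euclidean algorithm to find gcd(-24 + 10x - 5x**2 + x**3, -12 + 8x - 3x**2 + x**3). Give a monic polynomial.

Repeated division with remainder:
  x**3 - 5x**2 + 10x - 24 = (x**3 - 3x**2 + 8x - 12) + (-2x**2 + 2x - 12)
  x**3 - 3x**2 + 8x - 12 = (-(1/2)x + 1)(-2x**2 + 2x - 12) + (0)
Last nonzero remainder: -2x**2 + 2x - 12. Dividing through by -2 gives the monic gcd x**2 - x + 6.

6 - x + x**2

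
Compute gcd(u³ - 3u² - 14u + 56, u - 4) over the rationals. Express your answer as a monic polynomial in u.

1

Apply the Euclidean algorithm:
  u³ - 3u² - 14u + 56 = (u² + u - 10)(u - 4) + (16)
  u - 4 = ((1/16)u - 1/4)(16) + (0)
The last nonzero remainder is the constant 16, so the polynomials are coprime and gcd = 1.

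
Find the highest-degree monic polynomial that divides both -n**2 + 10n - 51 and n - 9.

Euclidean algorithm in ℚ[n]:
  -n**2 + 10n - 51 = (-n + 1)(n - 9) + (-42)
  n - 9 = (-(1/42)n + 3/14)(-42) + (0)
The last nonzero remainder is the constant -42, so the polynomials are coprime and gcd = 1.

1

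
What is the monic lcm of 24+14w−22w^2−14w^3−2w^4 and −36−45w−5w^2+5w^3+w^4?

36+9w−40w^2−10w^3+4w^4+w^5

Apply the Euclidean algorithm:
  −2w^4−14w^3−22w^2+14w+24 = (−2)(w^4+5w^3−5w^2−45w−36) + (−4w^3−32w^2−76w−48)
  w^4+5w^3−5w^2−45w−36 = (−(1/4)w+3/4)(−4w^3−32w^2−76w−48) + (0)
Last nonzero remainder: −4w^3−32w^2−76w−48. Dividing through by −4 gives the monic gcd w^3+8w^2+19w+12.
Then lcm(f, g) = f·g / gcd(f, g); expanding and making the result monic gives the answer.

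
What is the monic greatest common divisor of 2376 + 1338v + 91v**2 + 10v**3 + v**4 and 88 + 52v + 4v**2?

22 + 13v + v**2

Apply the Euclidean algorithm:
  v**4 + 10v**3 + 91v**2 + 1338v + 2376 = ((1/4)v**2 − (3/4)v + 27)(4v**2 + 52v + 88) + (0)
Last nonzero remainder: 4v**2 + 52v + 88. Dividing through by 4 gives the monic gcd v**2 + 13v + 22.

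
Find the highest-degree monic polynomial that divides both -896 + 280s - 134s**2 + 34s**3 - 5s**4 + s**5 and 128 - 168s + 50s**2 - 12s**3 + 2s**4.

-64 + 20s - 5s**2 + s**3

Apply the Euclidean algorithm:
  s**5 - 5s**4 + 34s**3 - 134s**2 + 280s - 896 = ((1/2)s + 1/2)(2s**4 - 12s**3 + 50s**2 - 168s + 128) + (15s**3 - 75s**2 + 300s - 960)
  2s**4 - 12s**3 + 50s**2 - 168s + 128 = ((2/15)s - 2/15)(15s**3 - 75s**2 + 300s - 960) + (0)
Last nonzero remainder: 15s**3 - 75s**2 + 300s - 960. Dividing through by 15 gives the monic gcd s**3 - 5s**2 + 20s - 64.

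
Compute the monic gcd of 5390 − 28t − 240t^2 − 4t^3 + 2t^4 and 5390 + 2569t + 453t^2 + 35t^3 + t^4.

49 + 14t + t^2

By polynomial division,
  2t^4 − 4t^3 − 240t^2 − 28t + 5390 = (2)(t^4 + 35t^3 + 453t^2 + 2569t + 5390) + (−74t^3 − 1146t^2 − 5166t − 5390)
  t^4 + 35t^3 + 453t^2 + 2569t + 5390 = (−(1/74)t − 361/1369)(−74t^3 − 1146t^2 − 5166t − 5390) + ((110880/1369)t^2 + (1552320/1369)t + 5433120/1369)
  −74t^3 − 1146t^2 − 5166t − 5390 = (−(50653/55440)t − 1369/1008)((110880/1369)t^2 + (1552320/1369)t + 5433120/1369) + (0)
Last nonzero remainder: (110880/1369)t^2 + (1552320/1369)t + 5433120/1369. Dividing through by 110880/1369 gives the monic gcd t^2 + 14t + 49.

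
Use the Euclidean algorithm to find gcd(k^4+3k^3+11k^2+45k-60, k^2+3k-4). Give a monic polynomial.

k^2+3k-4

Apply the Euclidean algorithm:
  k^4+3k^3+11k^2+45k-60 = (k^2+15)(k^2+3k-4) + (0)
The last nonzero remainder k^2+3k-4 is already monic.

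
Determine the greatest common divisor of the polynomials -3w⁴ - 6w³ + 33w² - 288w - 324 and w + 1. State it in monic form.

w + 1

By polynomial division,
  -3w⁴ - 6w³ + 33w² - 288w - 324 = (-3w³ - 3w² + 36w - 324)(w + 1) + (0)
The last nonzero remainder w + 1 is already monic.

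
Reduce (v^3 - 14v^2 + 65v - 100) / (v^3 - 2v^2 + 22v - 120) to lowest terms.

Euclidean algorithm in ℚ[v]:
  v^3 - 14v^2 + 65v - 100 = (v^3 - 2v^2 + 22v - 120) + (-12v^2 + 43v + 20)
  v^3 - 2v^2 + 22v - 120 = (-(1/12)v - 19/144)(-12v^2 + 43v + 20) + ((4225/144)v - 4225/36)
  -12v^2 + 43v + 20 = (-(1728/4225)v - 144/845)((4225/144)v - 4225/36) + (0)
Last nonzero remainder: (4225/144)v - 4225/36. Dividing through by 4225/144 gives the monic gcd v - 4.
Cancel v - 4 from numerator and denominator to get the reduced form.

(v^2 - 10v + 25)/(v^2 + 2v + 30)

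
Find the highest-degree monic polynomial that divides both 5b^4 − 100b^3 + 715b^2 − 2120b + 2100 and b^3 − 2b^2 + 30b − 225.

b − 5

Apply the Euclidean algorithm:
  5b^4 − 100b^3 + 715b^2 − 2120b + 2100 = (5b − 90)(b^3 − 2b^2 + 30b − 225) + (385b^2 + 1705b − 18150)
  b^3 − 2b^2 + 30b − 225 = ((1/385)b − 9/539)(385b^2 + 1705b − 18150) + ((5175/49)b − 25875/49)
  385b^2 + 1705b − 18150 = ((3773/1035)b + 11858/345)((5175/49)b − 25875/49) + (0)
Last nonzero remainder: (5175/49)b − 25875/49. Dividing through by 5175/49 gives the monic gcd b − 5.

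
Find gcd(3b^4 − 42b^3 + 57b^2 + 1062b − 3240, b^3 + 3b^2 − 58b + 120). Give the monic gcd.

b − 4

Apply the Euclidean algorithm:
  3b^4 − 42b^3 + 57b^2 + 1062b − 3240 = (3b − 51)(b^3 + 3b^2 − 58b + 120) + (384b^2 − 2256b + 2880)
  b^3 + 3b^2 − 58b + 120 = ((1/384)b + 71/3072)(384b^2 − 2256b + 2880) + (−(855/64)b + 855/16)
  384b^2 − 2256b + 2880 = (−(8192/285)b + 1024/19)(−(855/64)b + 855/16) + (0)
Last nonzero remainder: −(855/64)b + 855/16. Dividing through by −855/64 gives the monic gcd b − 4.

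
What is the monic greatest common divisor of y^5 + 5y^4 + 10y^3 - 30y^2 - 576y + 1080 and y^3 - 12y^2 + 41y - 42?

y^2 - 5y + 6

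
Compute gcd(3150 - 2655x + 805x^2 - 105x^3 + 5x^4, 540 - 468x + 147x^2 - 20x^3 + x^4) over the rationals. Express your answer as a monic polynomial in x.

By polynomial division,
  5x^4 - 105x^3 + 805x^2 - 2655x + 3150 = (5)(x^4 - 20x^3 + 147x^2 - 468x + 540) + (-5x^3 + 70x^2 - 315x + 450)
  x^4 - 20x^3 + 147x^2 - 468x + 540 = (-(1/5)x + 6/5)(-5x^3 + 70x^2 - 315x + 450) + (0)
Last nonzero remainder: -5x^3 + 70x^2 - 315x + 450. Dividing through by -5 gives the monic gcd x^3 - 14x^2 + 63x - 90.

-90 + 63x - 14x^2 + x^3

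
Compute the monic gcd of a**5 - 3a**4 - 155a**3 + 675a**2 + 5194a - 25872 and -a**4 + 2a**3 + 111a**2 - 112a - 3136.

Apply the Euclidean algorithm:
  a**5 - 3a**4 - 155a**3 + 675a**2 + 5194a - 25872 = (-a + 1)(-a**4 + 2a**3 + 111a**2 - 112a - 3136) + (-46a**3 + 452a**2 + 2170a - 22736)
  -a**4 + 2a**3 + 111a**2 - 112a - 3136 = ((1/46)a + 90/529)(-46a**3 + 452a**2 + 2170a - 22736) + (-(6916/529)a**2 + (6916/529)a + 387296/529)
  -46a**3 + 452a**2 + 2170a - 22736 = ((12167/3458)a - 15341/494)(-(6916/529)a**2 + (6916/529)a + 387296/529) + (0)
Last nonzero remainder: -(6916/529)a**2 + (6916/529)a + 387296/529. Dividing through by -6916/529 gives the monic gcd a**2 - a - 56.

a**2 - a - 56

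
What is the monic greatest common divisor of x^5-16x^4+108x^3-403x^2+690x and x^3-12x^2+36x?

Repeated division with remainder:
  x^5-16x^4+108x^3-403x^2+690x = (x^2-4x+24)(x^3-12x^2+36x) + (29x^2-174x)
  x^3-12x^2+36x = ((1/29)x-6/29)(29x^2-174x) + (0)
Last nonzero remainder: 29x^2-174x. Dividing through by 29 gives the monic gcd x^2-6x.

x^2-6x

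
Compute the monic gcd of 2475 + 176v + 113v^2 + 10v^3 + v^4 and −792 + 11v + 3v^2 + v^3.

99 + 11v + v^2

Euclidean algorithm in ℚ[v]:
  v^4 + 10v^3 + 113v^2 + 176v + 2475 = (v + 7)(v^3 + 3v^2 + 11v − 792) + (81v^2 + 891v + 8019)
  v^3 + 3v^2 + 11v − 792 = ((1/81)v − 8/81)(81v^2 + 891v + 8019) + (0)
Last nonzero remainder: 81v^2 + 891v + 8019. Dividing through by 81 gives the monic gcd v^2 + 11v + 99.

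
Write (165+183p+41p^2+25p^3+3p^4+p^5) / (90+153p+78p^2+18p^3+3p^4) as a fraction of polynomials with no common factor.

By polynomial division,
  p^5+3p^4+25p^3+41p^2+183p+165 = ((1/3)p-1)(3p^4+18p^3+78p^2+153p+90) + (17p^3+68p^2+306p+255)
  3p^4+18p^3+78p^2+153p+90 = ((3/17)p+6/17)(17p^3+68p^2+306p+255) + (0)
Last nonzero remainder: 17p^3+68p^2+306p+255. Dividing through by 17 gives the monic gcd p^3+4p^2+18p+15.
Cancel p^3+4p^2+18p+15 from numerator and denominator to get the reduced form.

(11-p+p^2)/(6+3p)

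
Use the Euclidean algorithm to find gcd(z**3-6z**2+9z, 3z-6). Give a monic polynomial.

1

Euclidean algorithm in ℚ[z]:
  z**3-6z**2+9z = ((1/3)z**2-(4/3)z+1/3)(3z-6) + (2)
  3z-6 = ((3/2)z-3)(2) + (0)
The last nonzero remainder is the constant 2, so the polynomials are coprime and gcd = 1.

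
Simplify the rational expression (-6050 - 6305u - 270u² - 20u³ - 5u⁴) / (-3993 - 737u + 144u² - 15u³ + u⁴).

(-50 - 55u - 5u²)/(-33 - 8u + u²)

Repeated division with remainder:
  -5u⁴ - 20u³ - 270u² - 6305u - 6050 = (-5)(u⁴ - 15u³ + 144u² - 737u - 3993) + (-95u³ + 450u² - 9990u - 26015)
  u⁴ - 15u³ + 144u² - 737u - 3993 = (-(1/95)u + 39/361)(-95u³ + 450u² - 9990u - 26015) + (-(3528/361)u² + (24696/361)u - 426888/361)
  -95u³ + 450u² - 9990u - 26015 = ((34295/3528)u + 77615/3528)(-(3528/361)u² + (24696/361)u - 426888/361) + (0)
Last nonzero remainder: -(3528/361)u² + (24696/361)u - 426888/361. Dividing through by -3528/361 gives the monic gcd u² - 7u + 121.
Cancel u² - 7u + 121 from numerator and denominator to get the reduced form.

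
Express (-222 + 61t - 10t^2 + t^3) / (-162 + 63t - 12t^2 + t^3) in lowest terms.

(37 - 4t + t^2)/(27 - 6t + t^2)

Apply the Euclidean algorithm:
  t^3 - 10t^2 + 61t - 222 = (t^3 - 12t^2 + 63t - 162) + (2t^2 - 2t - 60)
  t^3 - 12t^2 + 63t - 162 = ((1/2)t - 11/2)(2t^2 - 2t - 60) + (82t - 492)
  2t^2 - 2t - 60 = ((1/41)t + 5/41)(82t - 492) + (0)
Last nonzero remainder: 82t - 492. Dividing through by 82 gives the monic gcd t - 6.
Cancel t - 6 from numerator and denominator to get the reduced form.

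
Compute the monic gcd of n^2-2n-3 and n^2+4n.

1

By polynomial division,
  n^2-2n-3 = (n^2+4n) + (-6n-3)
  n^2+4n = (-(1/6)n-7/12)(-6n-3) + (-7/4)
  -6n-3 = ((24/7)n+12/7)(-7/4) + (0)
The last nonzero remainder is the constant -7/4, so the polynomials are coprime and gcd = 1.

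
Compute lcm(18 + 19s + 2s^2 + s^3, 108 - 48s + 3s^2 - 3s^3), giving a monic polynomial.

-36 - 20s + 15s^2 + s^4

Apply the Euclidean algorithm:
  s^3 + 2s^2 + 19s + 18 = (-1/3)(-3s^3 + 3s^2 - 48s + 108) + (3s^2 + 3s + 54)
  -3s^3 + 3s^2 - 48s + 108 = (-s + 2)(3s^2 + 3s + 54) + (0)
Last nonzero remainder: 3s^2 + 3s + 54. Dividing through by 3 gives the monic gcd s^2 + s + 18.
Then lcm(f, g) = f·g / gcd(f, g); expanding and making the result monic gives the answer.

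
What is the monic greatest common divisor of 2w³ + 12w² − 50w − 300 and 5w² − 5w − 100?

Repeated division with remainder:
  2w³ + 12w² − 50w − 300 = ((2/5)w + 14/5)(5w² − 5w − 100) + (4w − 20)
  5w² − 5w − 100 = ((5/4)w + 5)(4w − 20) + (0)
Last nonzero remainder: 4w − 20. Dividing through by 4 gives the monic gcd w − 5.

w − 5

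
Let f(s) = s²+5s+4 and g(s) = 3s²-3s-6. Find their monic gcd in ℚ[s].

s+1

Apply the Euclidean algorithm:
  s²+5s+4 = (1/3)(3s²-3s-6) + (6s+6)
  3s²-3s-6 = ((1/2)s-1)(6s+6) + (0)
Last nonzero remainder: 6s+6. Dividing through by 6 gives the monic gcd s+1.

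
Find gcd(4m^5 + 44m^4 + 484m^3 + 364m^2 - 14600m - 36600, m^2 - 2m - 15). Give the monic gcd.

Repeated division with remainder:
  4m^5 + 44m^4 + 484m^3 + 364m^2 - 14600m - 36600 = (4m^3 + 52m^2 + 648m + 2440)(m^2 - 2m - 15) + (0)
The last nonzero remainder m^2 - 2m - 15 is already monic.

m^2 - 2m - 15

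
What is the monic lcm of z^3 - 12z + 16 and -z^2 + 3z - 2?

Repeated division with remainder:
  z^3 - 12z + 16 = (-z - 3)(-z^2 + 3z - 2) + (-5z + 10)
  -z^2 + 3z - 2 = ((1/5)z - 1/5)(-5z + 10) + (0)
Last nonzero remainder: -5z + 10. Dividing through by -5 gives the monic gcd z - 2.
Then lcm(f, g) = f·g / gcd(f, g); expanding and making the result monic gives the answer.

z^4 - z^3 - 12z^2 + 28z - 16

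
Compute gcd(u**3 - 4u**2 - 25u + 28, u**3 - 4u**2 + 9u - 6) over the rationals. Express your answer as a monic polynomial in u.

By polynomial division,
  u**3 - 4u**2 - 25u + 28 = (u**3 - 4u**2 + 9u - 6) + (-34u + 34)
  u**3 - 4u**2 + 9u - 6 = (-(1/34)u**2 + (3/34)u - 3/17)(-34u + 34) + (0)
Last nonzero remainder: -34u + 34. Dividing through by -34 gives the monic gcd u - 1.

u - 1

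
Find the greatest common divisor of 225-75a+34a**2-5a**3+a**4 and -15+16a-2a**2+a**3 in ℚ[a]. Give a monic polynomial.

Repeated division with remainder:
  a**4-5a**3+34a**2-75a+225 = (a-3)(a**3-2a**2+16a-15) + (12a**2-12a+180)
  a**3-2a**2+16a-15 = ((1/12)a-1/12)(12a**2-12a+180) + (0)
Last nonzero remainder: 12a**2-12a+180. Dividing through by 12 gives the monic gcd a**2-a+15.

15-a+a**2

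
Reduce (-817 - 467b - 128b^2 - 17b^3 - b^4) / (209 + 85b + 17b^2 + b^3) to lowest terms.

(-43 - 11b - b^2)/(11 + b)

Apply the Euclidean algorithm:
  -b^4 - 17b^3 - 128b^2 - 467b - 817 = (-b)(b^3 + 17b^2 + 85b + 209) + (-43b^2 - 258b - 817)
  b^3 + 17b^2 + 85b + 209 = (-(1/43)b - 11/43)(-43b^2 - 258b - 817) + (0)
Last nonzero remainder: -43b^2 - 258b - 817. Dividing through by -43 gives the monic gcd b^2 + 6b + 19.
Cancel b^2 + 6b + 19 from numerator and denominator to get the reduced form.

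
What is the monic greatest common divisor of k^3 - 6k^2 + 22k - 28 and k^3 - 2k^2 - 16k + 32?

k - 2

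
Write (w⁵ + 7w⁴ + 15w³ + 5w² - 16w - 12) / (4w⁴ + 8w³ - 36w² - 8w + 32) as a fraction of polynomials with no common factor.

Euclidean algorithm in ℚ[w]:
  w⁵ + 7w⁴ + 15w³ + 5w² - 16w - 12 = ((1/4)w + 5/4)(4w⁴ + 8w³ - 36w² - 8w + 32) + (14w³ + 52w² - 14w - 52)
  4w⁴ + 8w³ - 36w² - 8w + 32 = ((2/7)w - 24/49)(14w³ + 52w² - 14w - 52) + (-(320/49)w² + 320/49)
  14w³ + 52w² - 14w - 52 = (-(343/160)w - 637/80)(-(320/49)w² + 320/49) + (0)
Last nonzero remainder: -(320/49)w² + 320/49. Dividing through by -320/49 gives the monic gcd w² - 1.
Cancel w² - 1 from numerator and denominator to get the reduced form.

(w³ + 7w² + 16w + 12)/(4w² + 8w - 32)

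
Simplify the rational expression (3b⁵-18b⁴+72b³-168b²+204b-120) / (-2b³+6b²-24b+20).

Euclidean algorithm in ℚ[b]:
  3b⁵-18b⁴+72b³-168b²+204b-120 = (-(3/2)b²+(9/2)b-9/2)(-2b³+6b²-24b+20) + (-3b²+6b-30)
  -2b³+6b²-24b+20 = ((2/3)b-2/3)(-3b²+6b-30) + (0)
Last nonzero remainder: -3b²+6b-30. Dividing through by -3 gives the monic gcd b²-2b+10.
Cancel b²-2b+10 from numerator and denominator to get the reduced form.

(-3b³+12b²-18b+12)/(2b-2)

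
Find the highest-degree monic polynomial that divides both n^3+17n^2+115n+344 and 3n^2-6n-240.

n+8

Repeated division with remainder:
  n^3+17n^2+115n+344 = ((1/3)n+19/3)(3n^2-6n-240) + (233n+1864)
  3n^2-6n-240 = ((3/233)n-30/233)(233n+1864) + (0)
Last nonzero remainder: 233n+1864. Dividing through by 233 gives the monic gcd n+8.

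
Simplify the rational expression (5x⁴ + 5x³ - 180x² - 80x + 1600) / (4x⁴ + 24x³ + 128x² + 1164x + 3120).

Apply the Euclidean algorithm:
  5x⁴ + 5x³ - 180x² - 80x + 1600 = (5/4)(4x⁴ + 24x³ + 128x² + 1164x + 3120) + (-25x³ - 340x² - 1535x - 2300)
  4x⁴ + 24x³ + 128x² + 1164x + 3120 = (-(4/25)x + 152/125)(-25x³ - 340x² - 1535x - 2300) + ((7396/25)x² + (66564/25)x + 29584/5)
  -25x³ - 340x² - 1535x - 2300 = (-(625/7396)x - 2875/7396)((7396/25)x² + (66564/25)x + 29584/5) + (0)
Last nonzero remainder: (7396/25)x² + (66564/25)x + 29584/5. Dividing through by 7396/25 gives the monic gcd x² + 9x + 20.
Cancel x² + 9x + 20 from numerator and denominator to get the reduced form.

(5x² - 40x + 80)/(4x² - 12x + 156)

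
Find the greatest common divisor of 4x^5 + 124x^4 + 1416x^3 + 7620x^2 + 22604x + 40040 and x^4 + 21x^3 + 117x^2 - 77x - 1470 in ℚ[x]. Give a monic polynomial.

Repeated division with remainder:
  4x^5 + 124x^4 + 1416x^3 + 7620x^2 + 22604x + 40040 = (4x + 40)(x^4 + 21x^3 + 117x^2 - 77x - 1470) + (108x^3 + 3248x^2 + 31564x + 98840)
  x^4 + 21x^3 + 117x^2 - 77x - 1470 = ((1/108)x - 245/2916)(108x^3 + 3248x^2 + 31564x + 98840) + ((71176/729)x^2 + (1209992/729)x + 4982320/729)
  108x^3 + 3248x^2 + 31564x + 98840 = ((19683/17794)x + 257337/17794)((71176/729)x^2 + (1209992/729)x + 4982320/729) + (0)
Last nonzero remainder: (71176/729)x^2 + (1209992/729)x + 4982320/729. Dividing through by 71176/729 gives the monic gcd x^2 + 17x + 70.

x^2 + 17x + 70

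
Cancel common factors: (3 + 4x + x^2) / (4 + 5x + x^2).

Repeated division with remainder:
  x^2 + 4x + 3 = (x^2 + 5x + 4) + (−x − 1)
  x^2 + 5x + 4 = (−x − 4)(−x − 1) + (0)
Last nonzero remainder: −x − 1. Dividing through by −1 gives the monic gcd x + 1.
Cancel x + 1 from numerator and denominator to get the reduced form.

(3 + x)/(4 + x)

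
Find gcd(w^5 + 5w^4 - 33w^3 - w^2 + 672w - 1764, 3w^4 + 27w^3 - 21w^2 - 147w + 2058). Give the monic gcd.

By polynomial division,
  w^5 + 5w^4 - 33w^3 - w^2 + 672w - 1764 = ((1/3)w - 4/3)(3w^4 + 27w^3 - 21w^2 - 147w + 2058) + (10w^3 + 20w^2 - 210w + 980)
  3w^4 + 27w^3 - 21w^2 - 147w + 2058 = ((3/10)w + 21/10)(10w^3 + 20w^2 - 210w + 980) + (0)
Last nonzero remainder: 10w^3 + 20w^2 - 210w + 980. Dividing through by 10 gives the monic gcd w^3 + 2w^2 - 21w + 98.

w^3 + 2w^2 - 21w + 98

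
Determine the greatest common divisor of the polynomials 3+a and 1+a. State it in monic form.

Euclidean algorithm in ℚ[a]:
  a+3 = (a+1) + (2)
  a+1 = ((1/2)a+1/2)(2) + (0)
The last nonzero remainder is the constant 2, so the polynomials are coprime and gcd = 1.

1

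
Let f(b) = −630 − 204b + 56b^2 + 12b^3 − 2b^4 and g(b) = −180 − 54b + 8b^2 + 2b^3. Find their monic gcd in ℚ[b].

Repeated division with remainder:
  −2b^4 + 12b^3 + 56b^2 − 204b − 630 = (−b + 10)(2b^3 + 8b^2 − 54b − 180) + (−78b^2 + 156b + 1170)
  2b^3 + 8b^2 − 54b − 180 = (−(1/39)b − 2/13)(−78b^2 + 156b + 1170) + (0)
Last nonzero remainder: −78b^2 + 156b + 1170. Dividing through by −78 gives the monic gcd b^2 − 2b − 15.

−15 − 2b + b^2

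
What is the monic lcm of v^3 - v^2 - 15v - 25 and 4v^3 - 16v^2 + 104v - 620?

Apply the Euclidean algorithm:
  v^3 - v^2 - 15v - 25 = (1/4)(4v^3 - 16v^2 + 104v - 620) + (3v^2 - 41v + 130)
  4v^3 - 16v^2 + 104v - 620 = ((4/3)v + 116/9)(3v^2 - 41v + 130) + ((4132/9)v - 20660/9)
  3v^2 - 41v + 130 = ((27/4132)v - 117/2066)((4132/9)v - 20660/9) + (0)
Last nonzero remainder: (4132/9)v - 20660/9. Dividing through by 4132/9 gives the monic gcd v - 5.
Then lcm(f, g) = f·g / gcd(f, g); expanding and making the result monic gives the answer.

v^5 + 15v^3 - 71v^2 - 490v - 775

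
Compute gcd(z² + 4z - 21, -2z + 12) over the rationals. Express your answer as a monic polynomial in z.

By polynomial division,
  z² + 4z - 21 = (-(1/2)z - 5)(-2z + 12) + (39)
  -2z + 12 = (-(2/39)z + 4/13)(39) + (0)
The last nonzero remainder is the constant 39, so the polynomials are coprime and gcd = 1.

1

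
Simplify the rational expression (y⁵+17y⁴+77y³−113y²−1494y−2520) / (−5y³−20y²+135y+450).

Euclidean algorithm in ℚ[y]:
  y⁵+17y⁴+77y³−113y²−1494y−2520 = (−(1/5)y²−(13/5)y−52/5)(−5y³−20y²+135y+450) + (120y²+1080y+2160)
  −5y³−20y²+135y+450 = (−(1/24)y+5/24)(120y²+1080y+2160) + (0)
Last nonzero remainder: 120y²+1080y+2160. Dividing through by 120 gives the monic gcd y²+9y+18.
Cancel y²+9y+18 from numerator and denominator to get the reduced form.

(−y³−8y²+13y+140)/(5y−25)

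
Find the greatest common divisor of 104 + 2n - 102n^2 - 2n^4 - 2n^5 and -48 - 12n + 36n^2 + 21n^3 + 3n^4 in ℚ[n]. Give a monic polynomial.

-4 + 3n + n^2

Apply the Euclidean algorithm:
  -2n^5 - 2n^4 - 102n^2 + 2n + 104 = (-(2/3)n + 4)(3n^4 + 21n^3 + 36n^2 - 12n - 48) + (-60n^3 - 254n^2 + 18n + 296)
  3n^4 + 21n^3 + 36n^2 - 12n - 48 = (-(1/20)n - 83/600)(-60n^3 - 254n^2 + 18n + 296) + ((529/300)n^2 + (529/100)n - 529/75)
  -60n^3 - 254n^2 + 18n + 296 = (-(18000/529)n - 22200/529)((529/300)n^2 + (529/100)n - 529/75) + (0)
Last nonzero remainder: (529/300)n^2 + (529/100)n - 529/75. Dividing through by 529/300 gives the monic gcd n^2 + 3n - 4.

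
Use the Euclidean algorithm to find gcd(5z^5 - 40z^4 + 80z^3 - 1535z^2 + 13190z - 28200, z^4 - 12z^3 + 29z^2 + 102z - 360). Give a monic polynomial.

Euclidean algorithm in ℚ[z]:
  5z^5 - 40z^4 + 80z^3 - 1535z^2 + 13190z - 28200 = (5z + 20)(z^4 - 12z^3 + 29z^2 + 102z - 360) + (175z^3 - 2625z^2 + 12950z - 21000)
  z^4 - 12z^3 + 29z^2 + 102z - 360 = ((1/175)z + 3/175)(175z^3 - 2625z^2 + 12950z - 21000) + (0)
Last nonzero remainder: 175z^3 - 2625z^2 + 12950z - 21000. Dividing through by 175 gives the monic gcd z^3 - 15z^2 + 74z - 120.

z^3 - 15z^2 + 74z - 120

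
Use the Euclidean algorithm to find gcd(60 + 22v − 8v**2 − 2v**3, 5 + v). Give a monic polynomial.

5 + v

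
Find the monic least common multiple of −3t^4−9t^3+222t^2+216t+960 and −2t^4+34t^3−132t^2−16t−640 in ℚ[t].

t^5−7t^4−104t^3+668t^2+400t+3200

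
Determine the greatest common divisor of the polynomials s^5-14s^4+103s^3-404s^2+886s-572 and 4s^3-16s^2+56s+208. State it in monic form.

s^2-6s+26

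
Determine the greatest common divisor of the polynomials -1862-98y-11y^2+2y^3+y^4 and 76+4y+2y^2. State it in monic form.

38+2y+y^2

By polynomial division,
  y^4+2y^3-11y^2-98y-1862 = ((1/2)y^2-49/2)(2y^2+4y+76) + (0)
Last nonzero remainder: 2y^2+4y+76. Dividing through by 2 gives the monic gcd y^2+2y+38.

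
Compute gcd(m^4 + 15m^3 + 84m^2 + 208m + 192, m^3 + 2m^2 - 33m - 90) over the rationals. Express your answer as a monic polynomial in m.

Repeated division with remainder:
  m^4 + 15m^3 + 84m^2 + 208m + 192 = (m + 13)(m^3 + 2m^2 - 33m - 90) + (91m^2 + 727m + 1362)
  m^3 + 2m^2 - 33m - 90 = ((1/91)m - 545/8281)(91m^2 + 727m + 1362) + (-(1000/8281)m - 3000/8281)
  91m^2 + 727m + 1362 = (-(753571/1000)m - 1879787/500)(-(1000/8281)m - 3000/8281) + (0)
Last nonzero remainder: -(1000/8281)m - 3000/8281. Dividing through by -1000/8281 gives the monic gcd m + 3.

m + 3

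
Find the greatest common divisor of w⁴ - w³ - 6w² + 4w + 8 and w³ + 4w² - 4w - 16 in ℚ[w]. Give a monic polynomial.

Apply the Euclidean algorithm:
  w⁴ - w³ - 6w² + 4w + 8 = (w - 5)(w³ + 4w² - 4w - 16) + (18w² - 72)
  w³ + 4w² - 4w - 16 = ((1/18)w + 2/9)(18w² - 72) + (0)
Last nonzero remainder: 18w² - 72. Dividing through by 18 gives the monic gcd w² - 4.

w² - 4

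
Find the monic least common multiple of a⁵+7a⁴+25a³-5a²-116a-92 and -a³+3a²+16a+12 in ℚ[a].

Repeated division with remainder:
  a⁵+7a⁴+25a³-5a²-116a-92 = (-a²-10a-71)(-a³+3a²+16a+12) + (380a²+1140a+760)
  -a³+3a²+16a+12 = (-(1/380)a+3/190)(380a²+1140a+760) + (0)
Last nonzero remainder: 380a²+1140a+760. Dividing through by 380 gives the monic gcd a²+3a+2.
Then lcm(f, g) = f·g / gcd(f, g); expanding and making the result monic gives the answer.

a⁶+a⁵-17a⁴-155a³-86a²+604a+552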